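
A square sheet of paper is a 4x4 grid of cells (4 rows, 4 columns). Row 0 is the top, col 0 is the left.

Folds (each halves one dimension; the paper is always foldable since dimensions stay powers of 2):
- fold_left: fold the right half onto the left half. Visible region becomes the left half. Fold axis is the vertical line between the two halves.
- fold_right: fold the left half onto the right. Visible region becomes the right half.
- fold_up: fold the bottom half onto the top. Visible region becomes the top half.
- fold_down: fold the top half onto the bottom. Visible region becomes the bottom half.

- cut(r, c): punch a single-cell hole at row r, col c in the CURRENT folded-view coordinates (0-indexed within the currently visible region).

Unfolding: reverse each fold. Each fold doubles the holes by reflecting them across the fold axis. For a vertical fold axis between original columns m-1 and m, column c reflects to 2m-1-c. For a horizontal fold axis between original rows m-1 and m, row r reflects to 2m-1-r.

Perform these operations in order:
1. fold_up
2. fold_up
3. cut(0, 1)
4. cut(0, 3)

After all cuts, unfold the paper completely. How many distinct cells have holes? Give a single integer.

Op 1 fold_up: fold axis h@2; visible region now rows[0,2) x cols[0,4) = 2x4
Op 2 fold_up: fold axis h@1; visible region now rows[0,1) x cols[0,4) = 1x4
Op 3 cut(0, 1): punch at orig (0,1); cuts so far [(0, 1)]; region rows[0,1) x cols[0,4) = 1x4
Op 4 cut(0, 3): punch at orig (0,3); cuts so far [(0, 1), (0, 3)]; region rows[0,1) x cols[0,4) = 1x4
Unfold 1 (reflect across h@1): 4 holes -> [(0, 1), (0, 3), (1, 1), (1, 3)]
Unfold 2 (reflect across h@2): 8 holes -> [(0, 1), (0, 3), (1, 1), (1, 3), (2, 1), (2, 3), (3, 1), (3, 3)]

Answer: 8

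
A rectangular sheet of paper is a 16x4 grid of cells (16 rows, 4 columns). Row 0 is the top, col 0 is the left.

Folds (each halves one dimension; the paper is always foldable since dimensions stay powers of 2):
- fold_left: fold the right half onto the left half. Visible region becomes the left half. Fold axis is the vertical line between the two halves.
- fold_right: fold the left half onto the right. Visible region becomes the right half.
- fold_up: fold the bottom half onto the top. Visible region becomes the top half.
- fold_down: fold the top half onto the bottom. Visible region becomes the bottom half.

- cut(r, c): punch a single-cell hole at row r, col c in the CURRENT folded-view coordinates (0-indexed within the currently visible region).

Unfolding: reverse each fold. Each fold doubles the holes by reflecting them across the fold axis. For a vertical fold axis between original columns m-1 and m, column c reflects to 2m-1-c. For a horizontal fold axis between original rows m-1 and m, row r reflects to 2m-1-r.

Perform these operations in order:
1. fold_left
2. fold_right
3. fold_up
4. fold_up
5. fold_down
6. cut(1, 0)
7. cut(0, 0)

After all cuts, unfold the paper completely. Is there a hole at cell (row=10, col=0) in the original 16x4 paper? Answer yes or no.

Op 1 fold_left: fold axis v@2; visible region now rows[0,16) x cols[0,2) = 16x2
Op 2 fold_right: fold axis v@1; visible region now rows[0,16) x cols[1,2) = 16x1
Op 3 fold_up: fold axis h@8; visible region now rows[0,8) x cols[1,2) = 8x1
Op 4 fold_up: fold axis h@4; visible region now rows[0,4) x cols[1,2) = 4x1
Op 5 fold_down: fold axis h@2; visible region now rows[2,4) x cols[1,2) = 2x1
Op 6 cut(1, 0): punch at orig (3,1); cuts so far [(3, 1)]; region rows[2,4) x cols[1,2) = 2x1
Op 7 cut(0, 0): punch at orig (2,1); cuts so far [(2, 1), (3, 1)]; region rows[2,4) x cols[1,2) = 2x1
Unfold 1 (reflect across h@2): 4 holes -> [(0, 1), (1, 1), (2, 1), (3, 1)]
Unfold 2 (reflect across h@4): 8 holes -> [(0, 1), (1, 1), (2, 1), (3, 1), (4, 1), (5, 1), (6, 1), (7, 1)]
Unfold 3 (reflect across h@8): 16 holes -> [(0, 1), (1, 1), (2, 1), (3, 1), (4, 1), (5, 1), (6, 1), (7, 1), (8, 1), (9, 1), (10, 1), (11, 1), (12, 1), (13, 1), (14, 1), (15, 1)]
Unfold 4 (reflect across v@1): 32 holes -> [(0, 0), (0, 1), (1, 0), (1, 1), (2, 0), (2, 1), (3, 0), (3, 1), (4, 0), (4, 1), (5, 0), (5, 1), (6, 0), (6, 1), (7, 0), (7, 1), (8, 0), (8, 1), (9, 0), (9, 1), (10, 0), (10, 1), (11, 0), (11, 1), (12, 0), (12, 1), (13, 0), (13, 1), (14, 0), (14, 1), (15, 0), (15, 1)]
Unfold 5 (reflect across v@2): 64 holes -> [(0, 0), (0, 1), (0, 2), (0, 3), (1, 0), (1, 1), (1, 2), (1, 3), (2, 0), (2, 1), (2, 2), (2, 3), (3, 0), (3, 1), (3, 2), (3, 3), (4, 0), (4, 1), (4, 2), (4, 3), (5, 0), (5, 1), (5, 2), (5, 3), (6, 0), (6, 1), (6, 2), (6, 3), (7, 0), (7, 1), (7, 2), (7, 3), (8, 0), (8, 1), (8, 2), (8, 3), (9, 0), (9, 1), (9, 2), (9, 3), (10, 0), (10, 1), (10, 2), (10, 3), (11, 0), (11, 1), (11, 2), (11, 3), (12, 0), (12, 1), (12, 2), (12, 3), (13, 0), (13, 1), (13, 2), (13, 3), (14, 0), (14, 1), (14, 2), (14, 3), (15, 0), (15, 1), (15, 2), (15, 3)]
Holes: [(0, 0), (0, 1), (0, 2), (0, 3), (1, 0), (1, 1), (1, 2), (1, 3), (2, 0), (2, 1), (2, 2), (2, 3), (3, 0), (3, 1), (3, 2), (3, 3), (4, 0), (4, 1), (4, 2), (4, 3), (5, 0), (5, 1), (5, 2), (5, 3), (6, 0), (6, 1), (6, 2), (6, 3), (7, 0), (7, 1), (7, 2), (7, 3), (8, 0), (8, 1), (8, 2), (8, 3), (9, 0), (9, 1), (9, 2), (9, 3), (10, 0), (10, 1), (10, 2), (10, 3), (11, 0), (11, 1), (11, 2), (11, 3), (12, 0), (12, 1), (12, 2), (12, 3), (13, 0), (13, 1), (13, 2), (13, 3), (14, 0), (14, 1), (14, 2), (14, 3), (15, 0), (15, 1), (15, 2), (15, 3)]

Answer: yes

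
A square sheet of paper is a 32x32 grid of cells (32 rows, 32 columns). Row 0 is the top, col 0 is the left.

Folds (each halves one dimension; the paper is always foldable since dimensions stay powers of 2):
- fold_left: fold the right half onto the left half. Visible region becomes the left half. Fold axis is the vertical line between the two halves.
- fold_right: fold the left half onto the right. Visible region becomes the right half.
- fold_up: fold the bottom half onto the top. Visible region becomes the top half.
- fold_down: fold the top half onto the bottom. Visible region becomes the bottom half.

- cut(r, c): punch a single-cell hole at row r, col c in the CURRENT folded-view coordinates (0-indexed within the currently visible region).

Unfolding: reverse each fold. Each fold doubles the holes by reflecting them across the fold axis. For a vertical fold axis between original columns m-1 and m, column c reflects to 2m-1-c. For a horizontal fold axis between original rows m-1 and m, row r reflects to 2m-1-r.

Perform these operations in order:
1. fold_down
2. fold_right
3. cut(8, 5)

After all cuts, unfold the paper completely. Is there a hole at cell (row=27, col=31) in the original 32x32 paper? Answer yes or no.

Answer: no

Derivation:
Op 1 fold_down: fold axis h@16; visible region now rows[16,32) x cols[0,32) = 16x32
Op 2 fold_right: fold axis v@16; visible region now rows[16,32) x cols[16,32) = 16x16
Op 3 cut(8, 5): punch at orig (24,21); cuts so far [(24, 21)]; region rows[16,32) x cols[16,32) = 16x16
Unfold 1 (reflect across v@16): 2 holes -> [(24, 10), (24, 21)]
Unfold 2 (reflect across h@16): 4 holes -> [(7, 10), (7, 21), (24, 10), (24, 21)]
Holes: [(7, 10), (7, 21), (24, 10), (24, 21)]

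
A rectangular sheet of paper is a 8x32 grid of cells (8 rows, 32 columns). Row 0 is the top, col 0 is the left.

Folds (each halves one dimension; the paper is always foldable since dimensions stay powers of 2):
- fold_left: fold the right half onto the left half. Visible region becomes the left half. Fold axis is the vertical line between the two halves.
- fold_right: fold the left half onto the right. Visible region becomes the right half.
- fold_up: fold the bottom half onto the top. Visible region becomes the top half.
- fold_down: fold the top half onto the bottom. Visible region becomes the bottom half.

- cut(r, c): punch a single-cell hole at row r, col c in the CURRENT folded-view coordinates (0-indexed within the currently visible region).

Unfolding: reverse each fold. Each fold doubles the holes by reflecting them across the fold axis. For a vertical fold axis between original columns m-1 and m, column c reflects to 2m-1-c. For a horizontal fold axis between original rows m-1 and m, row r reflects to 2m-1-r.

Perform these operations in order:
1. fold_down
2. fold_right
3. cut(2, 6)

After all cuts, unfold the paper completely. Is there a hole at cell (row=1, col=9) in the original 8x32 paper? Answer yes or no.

Answer: yes

Derivation:
Op 1 fold_down: fold axis h@4; visible region now rows[4,8) x cols[0,32) = 4x32
Op 2 fold_right: fold axis v@16; visible region now rows[4,8) x cols[16,32) = 4x16
Op 3 cut(2, 6): punch at orig (6,22); cuts so far [(6, 22)]; region rows[4,8) x cols[16,32) = 4x16
Unfold 1 (reflect across v@16): 2 holes -> [(6, 9), (6, 22)]
Unfold 2 (reflect across h@4): 4 holes -> [(1, 9), (1, 22), (6, 9), (6, 22)]
Holes: [(1, 9), (1, 22), (6, 9), (6, 22)]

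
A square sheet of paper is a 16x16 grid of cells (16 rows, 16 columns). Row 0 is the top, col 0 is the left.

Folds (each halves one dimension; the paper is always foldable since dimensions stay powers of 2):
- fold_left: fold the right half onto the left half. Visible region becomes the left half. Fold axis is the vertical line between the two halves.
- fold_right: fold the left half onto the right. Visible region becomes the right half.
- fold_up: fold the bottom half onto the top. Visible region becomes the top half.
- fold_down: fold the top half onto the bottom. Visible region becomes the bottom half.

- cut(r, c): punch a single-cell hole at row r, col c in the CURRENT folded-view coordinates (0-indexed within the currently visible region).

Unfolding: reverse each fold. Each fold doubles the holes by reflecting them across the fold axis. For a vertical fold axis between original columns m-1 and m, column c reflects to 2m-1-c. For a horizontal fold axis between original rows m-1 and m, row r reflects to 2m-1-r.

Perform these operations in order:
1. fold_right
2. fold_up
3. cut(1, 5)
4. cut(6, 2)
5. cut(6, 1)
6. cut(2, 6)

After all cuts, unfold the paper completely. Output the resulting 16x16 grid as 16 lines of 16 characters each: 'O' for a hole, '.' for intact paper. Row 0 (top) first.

Op 1 fold_right: fold axis v@8; visible region now rows[0,16) x cols[8,16) = 16x8
Op 2 fold_up: fold axis h@8; visible region now rows[0,8) x cols[8,16) = 8x8
Op 3 cut(1, 5): punch at orig (1,13); cuts so far [(1, 13)]; region rows[0,8) x cols[8,16) = 8x8
Op 4 cut(6, 2): punch at orig (6,10); cuts so far [(1, 13), (6, 10)]; region rows[0,8) x cols[8,16) = 8x8
Op 5 cut(6, 1): punch at orig (6,9); cuts so far [(1, 13), (6, 9), (6, 10)]; region rows[0,8) x cols[8,16) = 8x8
Op 6 cut(2, 6): punch at orig (2,14); cuts so far [(1, 13), (2, 14), (6, 9), (6, 10)]; region rows[0,8) x cols[8,16) = 8x8
Unfold 1 (reflect across h@8): 8 holes -> [(1, 13), (2, 14), (6, 9), (6, 10), (9, 9), (9, 10), (13, 14), (14, 13)]
Unfold 2 (reflect across v@8): 16 holes -> [(1, 2), (1, 13), (2, 1), (2, 14), (6, 5), (6, 6), (6, 9), (6, 10), (9, 5), (9, 6), (9, 9), (9, 10), (13, 1), (13, 14), (14, 2), (14, 13)]

Answer: ................
..O..........O..
.O............O.
................
................
................
.....OO..OO.....
................
................
.....OO..OO.....
................
................
................
.O............O.
..O..........O..
................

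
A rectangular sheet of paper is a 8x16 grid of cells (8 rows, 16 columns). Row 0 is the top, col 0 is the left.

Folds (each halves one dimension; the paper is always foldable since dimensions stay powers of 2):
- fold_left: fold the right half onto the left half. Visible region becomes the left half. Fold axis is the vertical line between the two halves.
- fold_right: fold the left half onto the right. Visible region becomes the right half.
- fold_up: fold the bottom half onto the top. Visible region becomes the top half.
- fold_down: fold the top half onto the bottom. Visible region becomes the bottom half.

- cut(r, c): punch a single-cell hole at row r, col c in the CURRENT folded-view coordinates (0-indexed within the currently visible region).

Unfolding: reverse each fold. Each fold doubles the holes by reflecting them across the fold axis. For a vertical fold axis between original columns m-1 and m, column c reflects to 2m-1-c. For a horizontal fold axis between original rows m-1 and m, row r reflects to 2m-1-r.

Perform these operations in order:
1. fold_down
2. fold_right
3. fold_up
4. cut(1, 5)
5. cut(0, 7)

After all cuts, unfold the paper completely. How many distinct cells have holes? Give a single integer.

Answer: 16

Derivation:
Op 1 fold_down: fold axis h@4; visible region now rows[4,8) x cols[0,16) = 4x16
Op 2 fold_right: fold axis v@8; visible region now rows[4,8) x cols[8,16) = 4x8
Op 3 fold_up: fold axis h@6; visible region now rows[4,6) x cols[8,16) = 2x8
Op 4 cut(1, 5): punch at orig (5,13); cuts so far [(5, 13)]; region rows[4,6) x cols[8,16) = 2x8
Op 5 cut(0, 7): punch at orig (4,15); cuts so far [(4, 15), (5, 13)]; region rows[4,6) x cols[8,16) = 2x8
Unfold 1 (reflect across h@6): 4 holes -> [(4, 15), (5, 13), (6, 13), (7, 15)]
Unfold 2 (reflect across v@8): 8 holes -> [(4, 0), (4, 15), (5, 2), (5, 13), (6, 2), (6, 13), (7, 0), (7, 15)]
Unfold 3 (reflect across h@4): 16 holes -> [(0, 0), (0, 15), (1, 2), (1, 13), (2, 2), (2, 13), (3, 0), (3, 15), (4, 0), (4, 15), (5, 2), (5, 13), (6, 2), (6, 13), (7, 0), (7, 15)]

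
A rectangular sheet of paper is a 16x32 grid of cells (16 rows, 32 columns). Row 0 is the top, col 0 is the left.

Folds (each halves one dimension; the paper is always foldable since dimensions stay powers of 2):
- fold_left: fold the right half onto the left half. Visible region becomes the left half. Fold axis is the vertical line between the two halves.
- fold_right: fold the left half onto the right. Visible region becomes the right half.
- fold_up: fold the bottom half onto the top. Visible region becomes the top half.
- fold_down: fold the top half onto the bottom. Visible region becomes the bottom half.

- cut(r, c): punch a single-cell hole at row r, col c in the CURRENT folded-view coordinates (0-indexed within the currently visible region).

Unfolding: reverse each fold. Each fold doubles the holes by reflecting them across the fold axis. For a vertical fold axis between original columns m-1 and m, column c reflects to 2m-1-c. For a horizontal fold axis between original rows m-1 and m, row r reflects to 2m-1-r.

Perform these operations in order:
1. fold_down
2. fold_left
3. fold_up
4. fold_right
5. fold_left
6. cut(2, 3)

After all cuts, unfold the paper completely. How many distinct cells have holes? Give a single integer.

Answer: 32

Derivation:
Op 1 fold_down: fold axis h@8; visible region now rows[8,16) x cols[0,32) = 8x32
Op 2 fold_left: fold axis v@16; visible region now rows[8,16) x cols[0,16) = 8x16
Op 3 fold_up: fold axis h@12; visible region now rows[8,12) x cols[0,16) = 4x16
Op 4 fold_right: fold axis v@8; visible region now rows[8,12) x cols[8,16) = 4x8
Op 5 fold_left: fold axis v@12; visible region now rows[8,12) x cols[8,12) = 4x4
Op 6 cut(2, 3): punch at orig (10,11); cuts so far [(10, 11)]; region rows[8,12) x cols[8,12) = 4x4
Unfold 1 (reflect across v@12): 2 holes -> [(10, 11), (10, 12)]
Unfold 2 (reflect across v@8): 4 holes -> [(10, 3), (10, 4), (10, 11), (10, 12)]
Unfold 3 (reflect across h@12): 8 holes -> [(10, 3), (10, 4), (10, 11), (10, 12), (13, 3), (13, 4), (13, 11), (13, 12)]
Unfold 4 (reflect across v@16): 16 holes -> [(10, 3), (10, 4), (10, 11), (10, 12), (10, 19), (10, 20), (10, 27), (10, 28), (13, 3), (13, 4), (13, 11), (13, 12), (13, 19), (13, 20), (13, 27), (13, 28)]
Unfold 5 (reflect across h@8): 32 holes -> [(2, 3), (2, 4), (2, 11), (2, 12), (2, 19), (2, 20), (2, 27), (2, 28), (5, 3), (5, 4), (5, 11), (5, 12), (5, 19), (5, 20), (5, 27), (5, 28), (10, 3), (10, 4), (10, 11), (10, 12), (10, 19), (10, 20), (10, 27), (10, 28), (13, 3), (13, 4), (13, 11), (13, 12), (13, 19), (13, 20), (13, 27), (13, 28)]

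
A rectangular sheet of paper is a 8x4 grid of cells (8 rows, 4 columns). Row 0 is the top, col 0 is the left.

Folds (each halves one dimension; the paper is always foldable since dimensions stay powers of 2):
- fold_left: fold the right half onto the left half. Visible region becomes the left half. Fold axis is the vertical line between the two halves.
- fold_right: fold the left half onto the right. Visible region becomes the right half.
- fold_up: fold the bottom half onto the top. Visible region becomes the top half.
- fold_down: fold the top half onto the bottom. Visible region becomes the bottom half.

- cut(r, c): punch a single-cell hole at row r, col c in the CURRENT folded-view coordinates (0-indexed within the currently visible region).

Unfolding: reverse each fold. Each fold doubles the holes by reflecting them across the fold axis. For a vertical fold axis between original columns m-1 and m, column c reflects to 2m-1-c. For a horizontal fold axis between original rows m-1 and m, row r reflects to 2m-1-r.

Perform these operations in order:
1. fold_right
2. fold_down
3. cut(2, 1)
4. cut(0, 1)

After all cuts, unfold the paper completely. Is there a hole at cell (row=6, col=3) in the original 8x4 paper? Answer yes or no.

Op 1 fold_right: fold axis v@2; visible region now rows[0,8) x cols[2,4) = 8x2
Op 2 fold_down: fold axis h@4; visible region now rows[4,8) x cols[2,4) = 4x2
Op 3 cut(2, 1): punch at orig (6,3); cuts so far [(6, 3)]; region rows[4,8) x cols[2,4) = 4x2
Op 4 cut(0, 1): punch at orig (4,3); cuts so far [(4, 3), (6, 3)]; region rows[4,8) x cols[2,4) = 4x2
Unfold 1 (reflect across h@4): 4 holes -> [(1, 3), (3, 3), (4, 3), (6, 3)]
Unfold 2 (reflect across v@2): 8 holes -> [(1, 0), (1, 3), (3, 0), (3, 3), (4, 0), (4, 3), (6, 0), (6, 3)]
Holes: [(1, 0), (1, 3), (3, 0), (3, 3), (4, 0), (4, 3), (6, 0), (6, 3)]

Answer: yes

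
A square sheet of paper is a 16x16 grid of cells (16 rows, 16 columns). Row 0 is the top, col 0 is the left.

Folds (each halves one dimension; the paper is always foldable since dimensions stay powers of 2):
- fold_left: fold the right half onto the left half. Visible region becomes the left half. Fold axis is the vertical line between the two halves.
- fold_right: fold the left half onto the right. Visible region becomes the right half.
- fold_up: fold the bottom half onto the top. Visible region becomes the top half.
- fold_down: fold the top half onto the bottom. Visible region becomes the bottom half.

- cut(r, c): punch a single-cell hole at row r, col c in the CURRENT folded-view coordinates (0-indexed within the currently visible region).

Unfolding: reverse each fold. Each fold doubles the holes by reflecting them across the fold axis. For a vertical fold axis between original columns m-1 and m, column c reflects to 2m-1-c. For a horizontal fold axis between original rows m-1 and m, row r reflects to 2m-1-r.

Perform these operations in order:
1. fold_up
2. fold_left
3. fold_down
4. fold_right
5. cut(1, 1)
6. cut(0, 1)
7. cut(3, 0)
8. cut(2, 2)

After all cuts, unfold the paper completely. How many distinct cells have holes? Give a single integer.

Op 1 fold_up: fold axis h@8; visible region now rows[0,8) x cols[0,16) = 8x16
Op 2 fold_left: fold axis v@8; visible region now rows[0,8) x cols[0,8) = 8x8
Op 3 fold_down: fold axis h@4; visible region now rows[4,8) x cols[0,8) = 4x8
Op 4 fold_right: fold axis v@4; visible region now rows[4,8) x cols[4,8) = 4x4
Op 5 cut(1, 1): punch at orig (5,5); cuts so far [(5, 5)]; region rows[4,8) x cols[4,8) = 4x4
Op 6 cut(0, 1): punch at orig (4,5); cuts so far [(4, 5), (5, 5)]; region rows[4,8) x cols[4,8) = 4x4
Op 7 cut(3, 0): punch at orig (7,4); cuts so far [(4, 5), (5, 5), (7, 4)]; region rows[4,8) x cols[4,8) = 4x4
Op 8 cut(2, 2): punch at orig (6,6); cuts so far [(4, 5), (5, 5), (6, 6), (7, 4)]; region rows[4,8) x cols[4,8) = 4x4
Unfold 1 (reflect across v@4): 8 holes -> [(4, 2), (4, 5), (5, 2), (5, 5), (6, 1), (6, 6), (7, 3), (7, 4)]
Unfold 2 (reflect across h@4): 16 holes -> [(0, 3), (0, 4), (1, 1), (1, 6), (2, 2), (2, 5), (3, 2), (3, 5), (4, 2), (4, 5), (5, 2), (5, 5), (6, 1), (6, 6), (7, 3), (7, 4)]
Unfold 3 (reflect across v@8): 32 holes -> [(0, 3), (0, 4), (0, 11), (0, 12), (1, 1), (1, 6), (1, 9), (1, 14), (2, 2), (2, 5), (2, 10), (2, 13), (3, 2), (3, 5), (3, 10), (3, 13), (4, 2), (4, 5), (4, 10), (4, 13), (5, 2), (5, 5), (5, 10), (5, 13), (6, 1), (6, 6), (6, 9), (6, 14), (7, 3), (7, 4), (7, 11), (7, 12)]
Unfold 4 (reflect across h@8): 64 holes -> [(0, 3), (0, 4), (0, 11), (0, 12), (1, 1), (1, 6), (1, 9), (1, 14), (2, 2), (2, 5), (2, 10), (2, 13), (3, 2), (3, 5), (3, 10), (3, 13), (4, 2), (4, 5), (4, 10), (4, 13), (5, 2), (5, 5), (5, 10), (5, 13), (6, 1), (6, 6), (6, 9), (6, 14), (7, 3), (7, 4), (7, 11), (7, 12), (8, 3), (8, 4), (8, 11), (8, 12), (9, 1), (9, 6), (9, 9), (9, 14), (10, 2), (10, 5), (10, 10), (10, 13), (11, 2), (11, 5), (11, 10), (11, 13), (12, 2), (12, 5), (12, 10), (12, 13), (13, 2), (13, 5), (13, 10), (13, 13), (14, 1), (14, 6), (14, 9), (14, 14), (15, 3), (15, 4), (15, 11), (15, 12)]

Answer: 64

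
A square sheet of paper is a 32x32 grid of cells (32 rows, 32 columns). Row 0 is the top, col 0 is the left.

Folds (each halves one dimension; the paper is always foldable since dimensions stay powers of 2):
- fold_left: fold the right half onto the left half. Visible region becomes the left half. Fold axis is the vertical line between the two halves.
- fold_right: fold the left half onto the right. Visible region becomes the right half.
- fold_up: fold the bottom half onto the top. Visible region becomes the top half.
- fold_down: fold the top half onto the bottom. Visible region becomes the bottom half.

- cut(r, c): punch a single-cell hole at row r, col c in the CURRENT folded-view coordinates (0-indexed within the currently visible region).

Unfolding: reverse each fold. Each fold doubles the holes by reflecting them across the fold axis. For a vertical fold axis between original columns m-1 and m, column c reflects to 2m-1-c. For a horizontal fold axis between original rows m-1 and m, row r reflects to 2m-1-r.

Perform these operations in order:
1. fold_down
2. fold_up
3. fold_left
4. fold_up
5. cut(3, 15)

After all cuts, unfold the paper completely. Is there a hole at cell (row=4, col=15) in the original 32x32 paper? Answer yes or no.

Answer: yes

Derivation:
Op 1 fold_down: fold axis h@16; visible region now rows[16,32) x cols[0,32) = 16x32
Op 2 fold_up: fold axis h@24; visible region now rows[16,24) x cols[0,32) = 8x32
Op 3 fold_left: fold axis v@16; visible region now rows[16,24) x cols[0,16) = 8x16
Op 4 fold_up: fold axis h@20; visible region now rows[16,20) x cols[0,16) = 4x16
Op 5 cut(3, 15): punch at orig (19,15); cuts so far [(19, 15)]; region rows[16,20) x cols[0,16) = 4x16
Unfold 1 (reflect across h@20): 2 holes -> [(19, 15), (20, 15)]
Unfold 2 (reflect across v@16): 4 holes -> [(19, 15), (19, 16), (20, 15), (20, 16)]
Unfold 3 (reflect across h@24): 8 holes -> [(19, 15), (19, 16), (20, 15), (20, 16), (27, 15), (27, 16), (28, 15), (28, 16)]
Unfold 4 (reflect across h@16): 16 holes -> [(3, 15), (3, 16), (4, 15), (4, 16), (11, 15), (11, 16), (12, 15), (12, 16), (19, 15), (19, 16), (20, 15), (20, 16), (27, 15), (27, 16), (28, 15), (28, 16)]
Holes: [(3, 15), (3, 16), (4, 15), (4, 16), (11, 15), (11, 16), (12, 15), (12, 16), (19, 15), (19, 16), (20, 15), (20, 16), (27, 15), (27, 16), (28, 15), (28, 16)]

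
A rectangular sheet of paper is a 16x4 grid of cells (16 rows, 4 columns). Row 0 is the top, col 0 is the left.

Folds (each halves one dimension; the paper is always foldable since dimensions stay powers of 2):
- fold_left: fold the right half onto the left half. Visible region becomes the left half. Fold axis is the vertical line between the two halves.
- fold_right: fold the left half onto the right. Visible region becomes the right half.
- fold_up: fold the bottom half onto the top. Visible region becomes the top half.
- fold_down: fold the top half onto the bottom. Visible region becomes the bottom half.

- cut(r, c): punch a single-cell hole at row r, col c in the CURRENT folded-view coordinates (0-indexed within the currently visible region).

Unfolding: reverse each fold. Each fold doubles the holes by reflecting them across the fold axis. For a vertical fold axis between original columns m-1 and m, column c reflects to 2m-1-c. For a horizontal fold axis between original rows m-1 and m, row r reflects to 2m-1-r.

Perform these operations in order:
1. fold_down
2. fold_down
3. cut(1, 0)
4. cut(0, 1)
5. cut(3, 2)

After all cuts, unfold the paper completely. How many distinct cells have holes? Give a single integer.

Op 1 fold_down: fold axis h@8; visible region now rows[8,16) x cols[0,4) = 8x4
Op 2 fold_down: fold axis h@12; visible region now rows[12,16) x cols[0,4) = 4x4
Op 3 cut(1, 0): punch at orig (13,0); cuts so far [(13, 0)]; region rows[12,16) x cols[0,4) = 4x4
Op 4 cut(0, 1): punch at orig (12,1); cuts so far [(12, 1), (13, 0)]; region rows[12,16) x cols[0,4) = 4x4
Op 5 cut(3, 2): punch at orig (15,2); cuts so far [(12, 1), (13, 0), (15, 2)]; region rows[12,16) x cols[0,4) = 4x4
Unfold 1 (reflect across h@12): 6 holes -> [(8, 2), (10, 0), (11, 1), (12, 1), (13, 0), (15, 2)]
Unfold 2 (reflect across h@8): 12 holes -> [(0, 2), (2, 0), (3, 1), (4, 1), (5, 0), (7, 2), (8, 2), (10, 0), (11, 1), (12, 1), (13, 0), (15, 2)]

Answer: 12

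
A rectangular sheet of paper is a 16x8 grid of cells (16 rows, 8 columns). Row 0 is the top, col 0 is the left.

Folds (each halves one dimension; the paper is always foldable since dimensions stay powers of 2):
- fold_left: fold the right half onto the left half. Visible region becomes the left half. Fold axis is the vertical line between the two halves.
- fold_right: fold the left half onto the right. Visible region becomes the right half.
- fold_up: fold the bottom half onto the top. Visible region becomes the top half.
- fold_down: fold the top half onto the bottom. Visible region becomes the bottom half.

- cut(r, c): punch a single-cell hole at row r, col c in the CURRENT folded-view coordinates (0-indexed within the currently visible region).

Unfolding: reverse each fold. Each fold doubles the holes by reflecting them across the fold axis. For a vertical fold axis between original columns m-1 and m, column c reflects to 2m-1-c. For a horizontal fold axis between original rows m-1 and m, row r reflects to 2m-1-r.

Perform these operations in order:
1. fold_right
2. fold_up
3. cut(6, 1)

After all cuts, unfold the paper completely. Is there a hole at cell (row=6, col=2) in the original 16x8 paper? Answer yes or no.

Op 1 fold_right: fold axis v@4; visible region now rows[0,16) x cols[4,8) = 16x4
Op 2 fold_up: fold axis h@8; visible region now rows[0,8) x cols[4,8) = 8x4
Op 3 cut(6, 1): punch at orig (6,5); cuts so far [(6, 5)]; region rows[0,8) x cols[4,8) = 8x4
Unfold 1 (reflect across h@8): 2 holes -> [(6, 5), (9, 5)]
Unfold 2 (reflect across v@4): 4 holes -> [(6, 2), (6, 5), (9, 2), (9, 5)]
Holes: [(6, 2), (6, 5), (9, 2), (9, 5)]

Answer: yes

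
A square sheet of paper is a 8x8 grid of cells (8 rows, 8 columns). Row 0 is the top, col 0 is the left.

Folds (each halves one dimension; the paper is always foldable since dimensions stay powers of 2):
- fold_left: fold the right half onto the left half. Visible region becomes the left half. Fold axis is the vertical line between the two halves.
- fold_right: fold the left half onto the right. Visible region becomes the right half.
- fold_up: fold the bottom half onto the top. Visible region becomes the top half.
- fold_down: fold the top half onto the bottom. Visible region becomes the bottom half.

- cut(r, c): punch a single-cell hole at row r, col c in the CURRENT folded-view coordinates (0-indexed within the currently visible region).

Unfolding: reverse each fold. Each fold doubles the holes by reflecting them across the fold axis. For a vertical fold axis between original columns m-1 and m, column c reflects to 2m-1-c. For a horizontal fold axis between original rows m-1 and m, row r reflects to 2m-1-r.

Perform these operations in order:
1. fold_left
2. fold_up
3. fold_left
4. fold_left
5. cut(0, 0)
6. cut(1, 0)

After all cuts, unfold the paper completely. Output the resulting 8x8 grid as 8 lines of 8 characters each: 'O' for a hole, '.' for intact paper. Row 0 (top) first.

Answer: OOOOOOOO
OOOOOOOO
........
........
........
........
OOOOOOOO
OOOOOOOO

Derivation:
Op 1 fold_left: fold axis v@4; visible region now rows[0,8) x cols[0,4) = 8x4
Op 2 fold_up: fold axis h@4; visible region now rows[0,4) x cols[0,4) = 4x4
Op 3 fold_left: fold axis v@2; visible region now rows[0,4) x cols[0,2) = 4x2
Op 4 fold_left: fold axis v@1; visible region now rows[0,4) x cols[0,1) = 4x1
Op 5 cut(0, 0): punch at orig (0,0); cuts so far [(0, 0)]; region rows[0,4) x cols[0,1) = 4x1
Op 6 cut(1, 0): punch at orig (1,0); cuts so far [(0, 0), (1, 0)]; region rows[0,4) x cols[0,1) = 4x1
Unfold 1 (reflect across v@1): 4 holes -> [(0, 0), (0, 1), (1, 0), (1, 1)]
Unfold 2 (reflect across v@2): 8 holes -> [(0, 0), (0, 1), (0, 2), (0, 3), (1, 0), (1, 1), (1, 2), (1, 3)]
Unfold 3 (reflect across h@4): 16 holes -> [(0, 0), (0, 1), (0, 2), (0, 3), (1, 0), (1, 1), (1, 2), (1, 3), (6, 0), (6, 1), (6, 2), (6, 3), (7, 0), (7, 1), (7, 2), (7, 3)]
Unfold 4 (reflect across v@4): 32 holes -> [(0, 0), (0, 1), (0, 2), (0, 3), (0, 4), (0, 5), (0, 6), (0, 7), (1, 0), (1, 1), (1, 2), (1, 3), (1, 4), (1, 5), (1, 6), (1, 7), (6, 0), (6, 1), (6, 2), (6, 3), (6, 4), (6, 5), (6, 6), (6, 7), (7, 0), (7, 1), (7, 2), (7, 3), (7, 4), (7, 5), (7, 6), (7, 7)]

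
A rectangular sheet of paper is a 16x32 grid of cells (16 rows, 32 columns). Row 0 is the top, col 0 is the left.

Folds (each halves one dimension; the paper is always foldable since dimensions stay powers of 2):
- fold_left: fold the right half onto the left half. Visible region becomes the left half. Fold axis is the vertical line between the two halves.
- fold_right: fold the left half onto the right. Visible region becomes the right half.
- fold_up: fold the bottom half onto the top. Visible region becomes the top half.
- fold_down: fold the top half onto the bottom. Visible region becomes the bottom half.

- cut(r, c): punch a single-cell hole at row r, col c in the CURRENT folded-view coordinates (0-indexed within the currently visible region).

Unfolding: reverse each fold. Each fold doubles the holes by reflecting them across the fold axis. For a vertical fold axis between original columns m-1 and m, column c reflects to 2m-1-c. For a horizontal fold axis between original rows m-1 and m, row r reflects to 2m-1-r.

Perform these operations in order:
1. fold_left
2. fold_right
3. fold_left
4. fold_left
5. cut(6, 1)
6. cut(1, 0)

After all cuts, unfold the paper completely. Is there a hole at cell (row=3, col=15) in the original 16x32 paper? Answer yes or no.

Answer: no

Derivation:
Op 1 fold_left: fold axis v@16; visible region now rows[0,16) x cols[0,16) = 16x16
Op 2 fold_right: fold axis v@8; visible region now rows[0,16) x cols[8,16) = 16x8
Op 3 fold_left: fold axis v@12; visible region now rows[0,16) x cols[8,12) = 16x4
Op 4 fold_left: fold axis v@10; visible region now rows[0,16) x cols[8,10) = 16x2
Op 5 cut(6, 1): punch at orig (6,9); cuts so far [(6, 9)]; region rows[0,16) x cols[8,10) = 16x2
Op 6 cut(1, 0): punch at orig (1,8); cuts so far [(1, 8), (6, 9)]; region rows[0,16) x cols[8,10) = 16x2
Unfold 1 (reflect across v@10): 4 holes -> [(1, 8), (1, 11), (6, 9), (6, 10)]
Unfold 2 (reflect across v@12): 8 holes -> [(1, 8), (1, 11), (1, 12), (1, 15), (6, 9), (6, 10), (6, 13), (6, 14)]
Unfold 3 (reflect across v@8): 16 holes -> [(1, 0), (1, 3), (1, 4), (1, 7), (1, 8), (1, 11), (1, 12), (1, 15), (6, 1), (6, 2), (6, 5), (6, 6), (6, 9), (6, 10), (6, 13), (6, 14)]
Unfold 4 (reflect across v@16): 32 holes -> [(1, 0), (1, 3), (1, 4), (1, 7), (1, 8), (1, 11), (1, 12), (1, 15), (1, 16), (1, 19), (1, 20), (1, 23), (1, 24), (1, 27), (1, 28), (1, 31), (6, 1), (6, 2), (6, 5), (6, 6), (6, 9), (6, 10), (6, 13), (6, 14), (6, 17), (6, 18), (6, 21), (6, 22), (6, 25), (6, 26), (6, 29), (6, 30)]
Holes: [(1, 0), (1, 3), (1, 4), (1, 7), (1, 8), (1, 11), (1, 12), (1, 15), (1, 16), (1, 19), (1, 20), (1, 23), (1, 24), (1, 27), (1, 28), (1, 31), (6, 1), (6, 2), (6, 5), (6, 6), (6, 9), (6, 10), (6, 13), (6, 14), (6, 17), (6, 18), (6, 21), (6, 22), (6, 25), (6, 26), (6, 29), (6, 30)]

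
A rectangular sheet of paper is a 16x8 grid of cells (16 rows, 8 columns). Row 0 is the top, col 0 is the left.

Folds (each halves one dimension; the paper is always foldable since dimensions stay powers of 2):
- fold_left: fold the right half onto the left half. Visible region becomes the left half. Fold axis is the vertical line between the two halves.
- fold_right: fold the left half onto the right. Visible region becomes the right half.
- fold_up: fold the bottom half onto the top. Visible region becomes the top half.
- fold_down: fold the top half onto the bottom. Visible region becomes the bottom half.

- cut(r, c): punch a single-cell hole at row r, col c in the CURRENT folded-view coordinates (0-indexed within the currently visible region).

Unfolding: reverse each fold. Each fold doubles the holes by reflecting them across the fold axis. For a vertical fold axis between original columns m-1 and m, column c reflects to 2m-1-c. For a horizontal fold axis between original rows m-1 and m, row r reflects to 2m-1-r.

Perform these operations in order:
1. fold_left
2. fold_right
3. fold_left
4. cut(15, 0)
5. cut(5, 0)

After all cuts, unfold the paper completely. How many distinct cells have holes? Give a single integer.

Answer: 16

Derivation:
Op 1 fold_left: fold axis v@4; visible region now rows[0,16) x cols[0,4) = 16x4
Op 2 fold_right: fold axis v@2; visible region now rows[0,16) x cols[2,4) = 16x2
Op 3 fold_left: fold axis v@3; visible region now rows[0,16) x cols[2,3) = 16x1
Op 4 cut(15, 0): punch at orig (15,2); cuts so far [(15, 2)]; region rows[0,16) x cols[2,3) = 16x1
Op 5 cut(5, 0): punch at orig (5,2); cuts so far [(5, 2), (15, 2)]; region rows[0,16) x cols[2,3) = 16x1
Unfold 1 (reflect across v@3): 4 holes -> [(5, 2), (5, 3), (15, 2), (15, 3)]
Unfold 2 (reflect across v@2): 8 holes -> [(5, 0), (5, 1), (5, 2), (5, 3), (15, 0), (15, 1), (15, 2), (15, 3)]
Unfold 3 (reflect across v@4): 16 holes -> [(5, 0), (5, 1), (5, 2), (5, 3), (5, 4), (5, 5), (5, 6), (5, 7), (15, 0), (15, 1), (15, 2), (15, 3), (15, 4), (15, 5), (15, 6), (15, 7)]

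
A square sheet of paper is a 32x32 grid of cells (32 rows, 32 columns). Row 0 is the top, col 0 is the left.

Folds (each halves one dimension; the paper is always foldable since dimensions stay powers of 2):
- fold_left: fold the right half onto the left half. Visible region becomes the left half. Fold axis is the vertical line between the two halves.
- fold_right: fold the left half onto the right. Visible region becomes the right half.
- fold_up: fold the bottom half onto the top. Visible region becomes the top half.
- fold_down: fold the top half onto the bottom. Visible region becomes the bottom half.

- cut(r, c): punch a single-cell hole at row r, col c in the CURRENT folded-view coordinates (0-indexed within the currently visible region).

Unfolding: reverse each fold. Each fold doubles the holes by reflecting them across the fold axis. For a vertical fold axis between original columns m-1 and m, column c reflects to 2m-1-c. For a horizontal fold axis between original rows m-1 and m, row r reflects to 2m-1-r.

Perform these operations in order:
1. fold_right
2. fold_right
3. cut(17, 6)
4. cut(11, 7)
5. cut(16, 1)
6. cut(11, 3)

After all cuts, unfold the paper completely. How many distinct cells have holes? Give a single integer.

Op 1 fold_right: fold axis v@16; visible region now rows[0,32) x cols[16,32) = 32x16
Op 2 fold_right: fold axis v@24; visible region now rows[0,32) x cols[24,32) = 32x8
Op 3 cut(17, 6): punch at orig (17,30); cuts so far [(17, 30)]; region rows[0,32) x cols[24,32) = 32x8
Op 4 cut(11, 7): punch at orig (11,31); cuts so far [(11, 31), (17, 30)]; region rows[0,32) x cols[24,32) = 32x8
Op 5 cut(16, 1): punch at orig (16,25); cuts so far [(11, 31), (16, 25), (17, 30)]; region rows[0,32) x cols[24,32) = 32x8
Op 6 cut(11, 3): punch at orig (11,27); cuts so far [(11, 27), (11, 31), (16, 25), (17, 30)]; region rows[0,32) x cols[24,32) = 32x8
Unfold 1 (reflect across v@24): 8 holes -> [(11, 16), (11, 20), (11, 27), (11, 31), (16, 22), (16, 25), (17, 17), (17, 30)]
Unfold 2 (reflect across v@16): 16 holes -> [(11, 0), (11, 4), (11, 11), (11, 15), (11, 16), (11, 20), (11, 27), (11, 31), (16, 6), (16, 9), (16, 22), (16, 25), (17, 1), (17, 14), (17, 17), (17, 30)]

Answer: 16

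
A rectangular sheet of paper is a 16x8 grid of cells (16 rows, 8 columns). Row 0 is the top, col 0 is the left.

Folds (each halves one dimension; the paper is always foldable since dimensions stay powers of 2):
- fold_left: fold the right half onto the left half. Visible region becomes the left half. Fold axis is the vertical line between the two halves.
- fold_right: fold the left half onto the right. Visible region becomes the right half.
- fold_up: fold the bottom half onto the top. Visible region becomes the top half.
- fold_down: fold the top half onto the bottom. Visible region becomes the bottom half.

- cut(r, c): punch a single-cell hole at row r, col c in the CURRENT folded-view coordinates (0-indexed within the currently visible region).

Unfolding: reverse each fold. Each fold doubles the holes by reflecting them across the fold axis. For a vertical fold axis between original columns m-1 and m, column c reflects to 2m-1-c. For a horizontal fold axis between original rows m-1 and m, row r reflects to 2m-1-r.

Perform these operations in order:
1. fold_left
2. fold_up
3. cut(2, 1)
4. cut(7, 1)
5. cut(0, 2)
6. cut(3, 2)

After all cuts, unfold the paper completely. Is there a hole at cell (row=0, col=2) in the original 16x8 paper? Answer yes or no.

Answer: yes

Derivation:
Op 1 fold_left: fold axis v@4; visible region now rows[0,16) x cols[0,4) = 16x4
Op 2 fold_up: fold axis h@8; visible region now rows[0,8) x cols[0,4) = 8x4
Op 3 cut(2, 1): punch at orig (2,1); cuts so far [(2, 1)]; region rows[0,8) x cols[0,4) = 8x4
Op 4 cut(7, 1): punch at orig (7,1); cuts so far [(2, 1), (7, 1)]; region rows[0,8) x cols[0,4) = 8x4
Op 5 cut(0, 2): punch at orig (0,2); cuts so far [(0, 2), (2, 1), (7, 1)]; region rows[0,8) x cols[0,4) = 8x4
Op 6 cut(3, 2): punch at orig (3,2); cuts so far [(0, 2), (2, 1), (3, 2), (7, 1)]; region rows[0,8) x cols[0,4) = 8x4
Unfold 1 (reflect across h@8): 8 holes -> [(0, 2), (2, 1), (3, 2), (7, 1), (8, 1), (12, 2), (13, 1), (15, 2)]
Unfold 2 (reflect across v@4): 16 holes -> [(0, 2), (0, 5), (2, 1), (2, 6), (3, 2), (3, 5), (7, 1), (7, 6), (8, 1), (8, 6), (12, 2), (12, 5), (13, 1), (13, 6), (15, 2), (15, 5)]
Holes: [(0, 2), (0, 5), (2, 1), (2, 6), (3, 2), (3, 5), (7, 1), (7, 6), (8, 1), (8, 6), (12, 2), (12, 5), (13, 1), (13, 6), (15, 2), (15, 5)]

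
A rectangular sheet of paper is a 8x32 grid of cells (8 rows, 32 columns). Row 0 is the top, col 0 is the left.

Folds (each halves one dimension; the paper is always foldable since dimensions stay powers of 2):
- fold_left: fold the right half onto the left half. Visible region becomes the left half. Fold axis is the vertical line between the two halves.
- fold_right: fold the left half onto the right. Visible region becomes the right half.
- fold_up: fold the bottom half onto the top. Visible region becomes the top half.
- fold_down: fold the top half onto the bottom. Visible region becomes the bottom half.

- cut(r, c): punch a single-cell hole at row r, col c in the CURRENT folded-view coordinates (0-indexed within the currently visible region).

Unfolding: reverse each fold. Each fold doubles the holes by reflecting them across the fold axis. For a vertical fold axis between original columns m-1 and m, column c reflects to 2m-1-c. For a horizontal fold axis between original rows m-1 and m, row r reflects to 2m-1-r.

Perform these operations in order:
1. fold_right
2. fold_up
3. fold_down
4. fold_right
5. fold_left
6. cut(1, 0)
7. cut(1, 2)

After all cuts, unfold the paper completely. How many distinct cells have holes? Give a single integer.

Answer: 64

Derivation:
Op 1 fold_right: fold axis v@16; visible region now rows[0,8) x cols[16,32) = 8x16
Op 2 fold_up: fold axis h@4; visible region now rows[0,4) x cols[16,32) = 4x16
Op 3 fold_down: fold axis h@2; visible region now rows[2,4) x cols[16,32) = 2x16
Op 4 fold_right: fold axis v@24; visible region now rows[2,4) x cols[24,32) = 2x8
Op 5 fold_left: fold axis v@28; visible region now rows[2,4) x cols[24,28) = 2x4
Op 6 cut(1, 0): punch at orig (3,24); cuts so far [(3, 24)]; region rows[2,4) x cols[24,28) = 2x4
Op 7 cut(1, 2): punch at orig (3,26); cuts so far [(3, 24), (3, 26)]; region rows[2,4) x cols[24,28) = 2x4
Unfold 1 (reflect across v@28): 4 holes -> [(3, 24), (3, 26), (3, 29), (3, 31)]
Unfold 2 (reflect across v@24): 8 holes -> [(3, 16), (3, 18), (3, 21), (3, 23), (3, 24), (3, 26), (3, 29), (3, 31)]
Unfold 3 (reflect across h@2): 16 holes -> [(0, 16), (0, 18), (0, 21), (0, 23), (0, 24), (0, 26), (0, 29), (0, 31), (3, 16), (3, 18), (3, 21), (3, 23), (3, 24), (3, 26), (3, 29), (3, 31)]
Unfold 4 (reflect across h@4): 32 holes -> [(0, 16), (0, 18), (0, 21), (0, 23), (0, 24), (0, 26), (0, 29), (0, 31), (3, 16), (3, 18), (3, 21), (3, 23), (3, 24), (3, 26), (3, 29), (3, 31), (4, 16), (4, 18), (4, 21), (4, 23), (4, 24), (4, 26), (4, 29), (4, 31), (7, 16), (7, 18), (7, 21), (7, 23), (7, 24), (7, 26), (7, 29), (7, 31)]
Unfold 5 (reflect across v@16): 64 holes -> [(0, 0), (0, 2), (0, 5), (0, 7), (0, 8), (0, 10), (0, 13), (0, 15), (0, 16), (0, 18), (0, 21), (0, 23), (0, 24), (0, 26), (0, 29), (0, 31), (3, 0), (3, 2), (3, 5), (3, 7), (3, 8), (3, 10), (3, 13), (3, 15), (3, 16), (3, 18), (3, 21), (3, 23), (3, 24), (3, 26), (3, 29), (3, 31), (4, 0), (4, 2), (4, 5), (4, 7), (4, 8), (4, 10), (4, 13), (4, 15), (4, 16), (4, 18), (4, 21), (4, 23), (4, 24), (4, 26), (4, 29), (4, 31), (7, 0), (7, 2), (7, 5), (7, 7), (7, 8), (7, 10), (7, 13), (7, 15), (7, 16), (7, 18), (7, 21), (7, 23), (7, 24), (7, 26), (7, 29), (7, 31)]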